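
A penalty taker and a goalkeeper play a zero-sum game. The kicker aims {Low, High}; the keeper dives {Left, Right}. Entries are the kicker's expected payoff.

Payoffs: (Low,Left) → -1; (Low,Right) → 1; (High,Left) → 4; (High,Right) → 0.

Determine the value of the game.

Row minima: Low → -1, High → 0; maximin = 0.
Column maxima: Left → 4, Right → 1; minimax = 1.
0 ≠ 1, so there is no saddle point; optimal play is mixed.
Let the kicker play Low with probability p. Expected payoff against Left: (-1)p + 4(1−p) = −5p + 4; against Right: 1p + 0(1−p) = p.
Setting these equal: −5p + 4 = p ⇒ −6p = -4 ⇒ p = 2/3, and the value is (-5)·(2/3) + 4 = 2/3.
For the keeper: with q = P(Left), equating Low's and High's payoffs gives −2q + 1 = 4q ⇒ q = 1/6.

2/3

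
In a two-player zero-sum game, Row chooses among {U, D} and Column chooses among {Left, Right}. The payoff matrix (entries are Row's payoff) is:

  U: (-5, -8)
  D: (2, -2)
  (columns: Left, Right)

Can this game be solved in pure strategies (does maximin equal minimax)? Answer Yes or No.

Row minima: U → -8, D → -2; maximin = -2.
Column maxima: Left → 2, Right → -2; minimax = -2.
maximin = minimax = -2, so a saddle point exists.

Yes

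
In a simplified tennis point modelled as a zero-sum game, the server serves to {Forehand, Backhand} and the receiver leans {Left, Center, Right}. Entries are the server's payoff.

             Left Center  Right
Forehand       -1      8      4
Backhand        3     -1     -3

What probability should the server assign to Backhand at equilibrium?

Row minima: Forehand → -1, Backhand → -3; maximin = -1.
Column maxima: Left → 3, Center → 8, Right → 4; minimax = 3.
-1 ≠ 3, so there is no saddle point; optimal play is mixed.
Center is strictly dominated by Right (it gives the server strictly more in every row), so the receiver never plays it.
On the remaining 2×2 (Forehand, Backhand vs Left, Right):
Let the server play Forehand with probability p. Expected payoff against Left: (-1)p + 3(1−p) = −4p + 3; against Right: 4p + (-3)(1−p) = 7p − 3.
Setting these equal: −4p + 3 = 7p − 3 ⇒ −11p = -6 ⇒ p = 6/11, and the value is (-4)·(6/11) + 3 = 9/11.
For the receiver: with q = P(Left), equating Forehand's and Backhand's payoffs gives −5q + 4 = 6q − 3 ⇒ q = 7/11.

5/11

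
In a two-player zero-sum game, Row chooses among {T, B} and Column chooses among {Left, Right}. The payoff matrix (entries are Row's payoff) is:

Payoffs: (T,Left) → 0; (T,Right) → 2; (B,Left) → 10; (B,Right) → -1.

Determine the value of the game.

Row minima: T → 0, B → -1; maximin = 0.
Column maxima: Left → 10, Right → 2; minimax = 2.
0 ≠ 2, so there is no saddle point; optimal play is mixed.
Let Row play T with probability p. Expected payoff against Left: 0p + 10(1−p) = −10p + 10; against Right: 2p + (-1)(1−p) = 3p − 1.
Setting these equal: −10p + 10 = 3p − 1 ⇒ −13p = -11 ⇒ p = 11/13, and the value is (-10)·(11/13) + 10 = 20/13.
For Column: with q = P(Left), equating T's and B's payoffs gives −2q + 2 = 11q − 1 ⇒ q = 3/13.

20/13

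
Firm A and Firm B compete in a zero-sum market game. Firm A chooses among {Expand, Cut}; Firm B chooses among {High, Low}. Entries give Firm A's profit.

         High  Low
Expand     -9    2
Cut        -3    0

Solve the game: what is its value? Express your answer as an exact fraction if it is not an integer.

Row minima: Expand → -9, Cut → -3; maximin = -3.
Column maxima: High → -3, Low → 2; minimax = -3.
Since maximin = minimax = -3, there is a saddle point and the value is -3.

-3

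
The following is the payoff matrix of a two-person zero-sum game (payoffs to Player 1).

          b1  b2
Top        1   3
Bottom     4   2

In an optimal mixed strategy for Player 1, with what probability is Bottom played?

1/2

Row minima: Top → 1, Bottom → 2; maximin = 2.
Column maxima: b1 → 4, b2 → 3; minimax = 3.
2 ≠ 3, so there is no saddle point; optimal play is mixed.
Let Player 1 play Top with probability p. Expected payoff against b1: 1p + 4(1−p) = −3p + 4; against b2: 3p + 2(1−p) = p + 2.
Setting these equal: −3p + 4 = p + 2 ⇒ −4p = -2 ⇒ p = 1/2, and the value is (-3)·(1/2) + 4 = 5/2.
For Player 2: with q = P(b1), equating Top's and Bottom's payoffs gives −2q + 3 = 2q + 2 ⇒ q = 1/4.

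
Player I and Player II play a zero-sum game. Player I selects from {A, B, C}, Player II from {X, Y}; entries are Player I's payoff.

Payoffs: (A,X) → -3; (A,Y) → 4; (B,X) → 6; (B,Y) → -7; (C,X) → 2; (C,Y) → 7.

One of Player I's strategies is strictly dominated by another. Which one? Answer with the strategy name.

C gives a strictly higher payoff than A against every column: 2 > -3, 7 > 4.
So A is strictly dominated and Player I never plays it.

A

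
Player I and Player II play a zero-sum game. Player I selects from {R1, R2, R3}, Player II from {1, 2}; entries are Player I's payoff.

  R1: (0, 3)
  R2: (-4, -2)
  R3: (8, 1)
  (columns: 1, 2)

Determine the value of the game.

Row minima: R1 → 0, R2 → -4, R3 → 1; maximin = 1.
Column maxima: 1 → 8, 2 → 3; minimax = 3.
1 ≠ 3, so there is no saddle point; optimal play is mixed.
R2 is strictly dominated by R1, so Player I never plays it.
On the remaining 2×2 (R1, R3 vs 1, 2):
Let Player I play R1 with probability p. Expected payoff against 1: 0p + 8(1−p) = −8p + 8; against 2: 3p + 1(1−p) = 2p + 1.
Setting these equal: −8p + 8 = 2p + 1 ⇒ −10p = -7 ⇒ p = 7/10, and the value is (-8)·(7/10) + 8 = 12/5.
For Player II: with q = P(1), equating R1's and R3's payoffs gives −3q + 3 = 7q + 1 ⇒ q = 1/5.

12/5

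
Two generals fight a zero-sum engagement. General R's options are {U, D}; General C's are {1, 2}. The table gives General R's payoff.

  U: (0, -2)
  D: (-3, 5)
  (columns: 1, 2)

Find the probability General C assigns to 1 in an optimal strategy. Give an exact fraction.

7/10

Row minima: U → -2, D → -3; maximin = -2.
Column maxima: 1 → 0, 2 → 5; minimax = 0.
-2 ≠ 0, so there is no saddle point; optimal play is mixed.
Let General R play U with probability p. Expected payoff against 1: 0p + (-3)(1−p) = 3p − 3; against 2: (-2)p + 5(1−p) = −7p + 5.
Setting these equal: 3p − 3 = −7p + 5 ⇒ 10p = 8 ⇒ p = 4/5, and the value is (3)·(4/5) − 3 = -3/5.
For General C: with q = P(1), equating U's and D's payoffs gives 2q − 2 = −8q + 5 ⇒ q = 7/10.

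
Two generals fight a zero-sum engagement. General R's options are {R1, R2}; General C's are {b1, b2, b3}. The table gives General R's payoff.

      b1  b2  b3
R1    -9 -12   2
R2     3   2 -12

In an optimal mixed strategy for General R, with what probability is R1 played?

Row minima: R1 → -12, R2 → -12; maximin = -12.
Column maxima: b1 → 3, b2 → 2, b3 → 2; minimax = 2.
-12 ≠ 2, so there is no saddle point; optimal play is mixed.
b1 is strictly dominated by b2 (it gives General R strictly more in every row), so General C never plays it.
On the remaining 2×2 (R1, R2 vs b2, b3):
Let General R play R1 with probability p. Expected payoff against b2: (-12)p + 2(1−p) = −14p + 2; against b3: 2p + (-12)(1−p) = 14p − 12.
Setting these equal: −14p + 2 = 14p − 12 ⇒ −28p = -14 ⇒ p = 1/2, and the value is (-14)·(1/2) + 2 = -5.
For General C: with q = P(b2), equating R1's and R2's payoffs gives −14q + 2 = 14q − 12 ⇒ q = 1/2.

1/2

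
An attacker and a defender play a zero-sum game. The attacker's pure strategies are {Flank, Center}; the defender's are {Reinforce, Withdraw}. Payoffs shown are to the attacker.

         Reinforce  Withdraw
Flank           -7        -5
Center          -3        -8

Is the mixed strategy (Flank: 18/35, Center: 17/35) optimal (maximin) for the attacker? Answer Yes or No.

No

Against Reinforce this mix gives (18/35)·(-7) + (17/35)·(-3) = -177/35.
Against Withdraw this mix gives (18/35)·(-5) + (17/35)·(-8) = -226/35.
The defender will play Withdraw, holding the attacker to -226/35. Shifting weight toward the row that does better against Withdraw would raise this floor (the equalizing mix achieves -41/7 against both Withdraw and Reinforce), so the proposed strategy is not optimal.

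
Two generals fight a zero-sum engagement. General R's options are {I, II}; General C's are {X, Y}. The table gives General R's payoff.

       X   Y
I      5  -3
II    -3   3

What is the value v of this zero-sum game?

3/7

Row minima: I → -3, II → -3; maximin = -3.
Column maxima: X → 5, Y → 3; minimax = 3.
-3 ≠ 3, so there is no saddle point; optimal play is mixed.
Let General R play I with probability p. Expected payoff against X: 5p + (-3)(1−p) = 8p − 3; against Y: (-3)p + 3(1−p) = −6p + 3.
Setting these equal: 8p − 3 = −6p + 3 ⇒ 14p = 6 ⇒ p = 3/7, and the value is (8)·(3/7) − 3 = 3/7.
For General C: with q = P(X), equating I's and II's payoffs gives 8q − 3 = −6q + 3 ⇒ q = 3/7.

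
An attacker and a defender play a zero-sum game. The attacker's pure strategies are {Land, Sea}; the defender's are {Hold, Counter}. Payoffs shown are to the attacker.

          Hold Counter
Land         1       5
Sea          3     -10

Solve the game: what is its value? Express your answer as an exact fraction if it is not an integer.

25/17

Row minima: Land → 1, Sea → -10; maximin = 1.
Column maxima: Hold → 3, Counter → 5; minimax = 3.
1 ≠ 3, so there is no saddle point; optimal play is mixed.
Let the attacker play Land with probability p. Expected payoff against Hold: 1p + 3(1−p) = −2p + 3; against Counter: 5p + (-10)(1−p) = 15p − 10.
Setting these equal: −2p + 3 = 15p − 10 ⇒ −17p = -13 ⇒ p = 13/17, and the value is (-2)·(13/17) + 3 = 25/17.
For the defender: with q = P(Hold), equating Land's and Sea's payoffs gives −4q + 5 = 13q − 10 ⇒ q = 15/17.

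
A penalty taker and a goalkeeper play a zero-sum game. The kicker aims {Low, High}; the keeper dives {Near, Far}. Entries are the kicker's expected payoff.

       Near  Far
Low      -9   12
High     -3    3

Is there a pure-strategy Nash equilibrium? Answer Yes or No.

Yes

Row minima: Low → -9, High → -3; maximin = -3.
Column maxima: Near → -3, Far → 12; minimax = -3.
maximin = minimax = -3, so a saddle point exists.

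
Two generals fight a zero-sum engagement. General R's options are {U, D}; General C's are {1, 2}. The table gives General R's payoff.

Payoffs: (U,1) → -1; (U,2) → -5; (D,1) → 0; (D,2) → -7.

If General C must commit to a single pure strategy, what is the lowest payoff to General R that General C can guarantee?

-5

Column maxima: 1 → 0, 2 → -5.
The smallest of these is -5.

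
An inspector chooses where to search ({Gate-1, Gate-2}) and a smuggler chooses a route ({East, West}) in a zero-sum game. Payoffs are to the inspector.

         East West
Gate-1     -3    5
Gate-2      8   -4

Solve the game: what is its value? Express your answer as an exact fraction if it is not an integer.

Row minima: Gate-1 → -3, Gate-2 → -4; maximin = -3.
Column maxima: East → 8, West → 5; minimax = 5.
-3 ≠ 5, so there is no saddle point; optimal play is mixed.
Let the inspector play Gate-1 with probability p. Expected payoff against East: (-3)p + 8(1−p) = −11p + 8; against West: 5p + (-4)(1−p) = 9p − 4.
Setting these equal: −11p + 8 = 9p − 4 ⇒ −20p = -12 ⇒ p = 3/5, and the value is (-11)·(3/5) + 8 = 7/5.
For the smuggler: with q = P(East), equating Gate-1's and Gate-2's payoffs gives −8q + 5 = 12q − 4 ⇒ q = 9/20.

7/5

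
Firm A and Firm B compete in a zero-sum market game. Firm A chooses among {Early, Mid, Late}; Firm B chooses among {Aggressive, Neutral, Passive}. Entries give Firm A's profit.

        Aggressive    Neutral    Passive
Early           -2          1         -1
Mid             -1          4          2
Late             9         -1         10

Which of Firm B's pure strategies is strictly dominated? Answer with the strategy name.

Passive

Aggressive holds Firm A's payoff strictly below Passive in every row: -2 < -1, -1 < 2, 9 < 10.
So Passive is strictly dominated for Firm B.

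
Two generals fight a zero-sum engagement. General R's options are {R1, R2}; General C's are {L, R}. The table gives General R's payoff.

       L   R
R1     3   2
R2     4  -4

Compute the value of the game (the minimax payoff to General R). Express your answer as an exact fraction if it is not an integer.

Row minima: R1 → 2, R2 → -4; maximin = 2.
Column maxima: L → 4, R → 2; minimax = 2.
Since maximin = minimax = 2, there is a saddle point and the value is 2.

2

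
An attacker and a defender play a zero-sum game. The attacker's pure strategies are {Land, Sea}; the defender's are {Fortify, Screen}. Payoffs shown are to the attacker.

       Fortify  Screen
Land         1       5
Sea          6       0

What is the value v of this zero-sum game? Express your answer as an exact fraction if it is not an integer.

3

Row minima: Land → 1, Sea → 0; maximin = 1.
Column maxima: Fortify → 6, Screen → 5; minimax = 5.
1 ≠ 5, so there is no saddle point; optimal play is mixed.
Let the attacker play Land with probability p. Expected payoff against Fortify: 1p + 6(1−p) = −5p + 6; against Screen: 5p + 0(1−p) = 5p.
Setting these equal: −5p + 6 = 5p ⇒ −10p = -6 ⇒ p = 3/5, and the value is (-5)·(3/5) + 6 = 3.
For the defender: with q = P(Fortify), equating Land's and Sea's payoffs gives −4q + 5 = 6q ⇒ q = 1/2.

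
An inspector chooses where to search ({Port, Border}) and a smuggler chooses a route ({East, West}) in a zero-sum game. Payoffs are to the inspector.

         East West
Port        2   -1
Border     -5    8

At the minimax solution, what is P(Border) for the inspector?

Row minima: Port → -1, Border → -5; maximin = -1.
Column maxima: East → 2, West → 8; minimax = 2.
-1 ≠ 2, so there is no saddle point; optimal play is mixed.
Let the inspector play Port with probability p. Expected payoff against East: 2p + (-5)(1−p) = 7p − 5; against West: (-1)p + 8(1−p) = −9p + 8.
Setting these equal: 7p − 5 = −9p + 8 ⇒ 16p = 13 ⇒ p = 13/16, and the value is (7)·(13/16) − 5 = 11/16.
For the smuggler: with q = P(East), equating Port's and Border's payoffs gives 3q − 1 = −13q + 8 ⇒ q = 9/16.

3/16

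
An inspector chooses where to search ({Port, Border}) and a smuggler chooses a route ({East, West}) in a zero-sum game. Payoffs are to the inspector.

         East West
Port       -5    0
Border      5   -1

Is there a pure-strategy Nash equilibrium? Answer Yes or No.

No

Row minima: Port → -5, Border → -1; maximin = -1.
Column maxima: East → 5, West → 0; minimax = 0.
-1 ≠ 0, so no pure-strategy equilibrium exists.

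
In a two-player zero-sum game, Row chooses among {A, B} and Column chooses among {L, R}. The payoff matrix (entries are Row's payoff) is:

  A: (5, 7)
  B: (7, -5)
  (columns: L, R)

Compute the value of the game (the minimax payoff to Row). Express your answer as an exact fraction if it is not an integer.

37/7

Row minima: A → 5, B → -5; maximin = 5.
Column maxima: L → 7, R → 7; minimax = 7.
5 ≠ 7, so there is no saddle point; optimal play is mixed.
Let Row play A with probability p. Expected payoff against L: 5p + 7(1−p) = −2p + 7; against R: 7p + (-5)(1−p) = 12p − 5.
Setting these equal: −2p + 7 = 12p − 5 ⇒ −14p = -12 ⇒ p = 6/7, and the value is (-2)·(6/7) + 7 = 37/7.
For Column: with q = P(L), equating A's and B's payoffs gives −2q + 7 = 12q − 5 ⇒ q = 6/7.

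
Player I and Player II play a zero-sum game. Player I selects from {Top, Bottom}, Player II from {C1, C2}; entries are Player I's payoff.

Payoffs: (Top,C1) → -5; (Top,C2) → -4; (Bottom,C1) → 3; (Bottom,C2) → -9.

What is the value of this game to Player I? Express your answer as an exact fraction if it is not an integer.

-57/13

Row minima: Top → -5, Bottom → -9; maximin = -5.
Column maxima: C1 → 3, C2 → -4; minimax = -4.
-5 ≠ -4, so there is no saddle point; optimal play is mixed.
Let Player I play Top with probability p. Expected payoff against C1: (-5)p + 3(1−p) = −8p + 3; against C2: (-4)p + (-9)(1−p) = 5p − 9.
Setting these equal: −8p + 3 = 5p − 9 ⇒ −13p = -12 ⇒ p = 12/13, and the value is (-8)·(12/13) + 3 = -57/13.
For Player II: with q = P(C1), equating Top's and Bottom's payoffs gives −q − 4 = 12q − 9 ⇒ q = 5/13.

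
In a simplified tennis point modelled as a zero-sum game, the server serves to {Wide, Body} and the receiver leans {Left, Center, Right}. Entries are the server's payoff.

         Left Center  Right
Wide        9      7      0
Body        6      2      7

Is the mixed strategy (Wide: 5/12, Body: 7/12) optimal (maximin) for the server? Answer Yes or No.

Against Left this mix gives (5/12)·9 + (7/12)·6 = 29/4.
Against Center this mix gives (5/12)·7 + (7/12)·2 = 49/12.
Against Right this mix gives (5/12)·0 + (7/12)·7 = 49/12.
All of the receiver's active replies (Center, Right) yield 49/12, and no column does worse for the server. The mix makes the receiver indifferent and guarantees 49/12, so it is optimal.

Yes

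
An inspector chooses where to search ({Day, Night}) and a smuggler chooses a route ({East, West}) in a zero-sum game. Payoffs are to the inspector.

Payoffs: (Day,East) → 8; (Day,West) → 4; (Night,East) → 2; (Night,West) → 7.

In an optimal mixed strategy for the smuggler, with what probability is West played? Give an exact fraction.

Row minima: Day → 4, Night → 2; maximin = 4.
Column maxima: East → 8, West → 7; minimax = 7.
4 ≠ 7, so there is no saddle point; optimal play is mixed.
Let the inspector play Day with probability p. Expected payoff against East: 8p + 2(1−p) = 6p + 2; against West: 4p + 7(1−p) = −3p + 7.
Setting these equal: 6p + 2 = −3p + 7 ⇒ 9p = 5 ⇒ p = 5/9, and the value is (6)·(5/9) + 2 = 16/3.
For the smuggler: with q = P(East), equating Day's and Night's payoffs gives 4q + 4 = −5q + 7 ⇒ q = 1/3.

2/3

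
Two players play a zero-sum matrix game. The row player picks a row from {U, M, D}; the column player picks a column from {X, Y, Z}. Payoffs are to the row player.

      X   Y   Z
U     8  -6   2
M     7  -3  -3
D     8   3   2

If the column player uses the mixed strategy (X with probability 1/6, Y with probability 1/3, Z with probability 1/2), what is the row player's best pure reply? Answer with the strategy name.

D

Expected payoff of U: (1/6)·8 + (1/3)·(-6) + (1/2)·2 = 1/3.
Expected payoff of M: (1/6)·7 + (1/3)·(-3) + (1/2)·(-3) = -4/3.
Expected payoff of D: (1/6)·8 + (1/3)·3 + (1/2)·2 = 10/3.
The largest is 10/3, so the row player's best response is D.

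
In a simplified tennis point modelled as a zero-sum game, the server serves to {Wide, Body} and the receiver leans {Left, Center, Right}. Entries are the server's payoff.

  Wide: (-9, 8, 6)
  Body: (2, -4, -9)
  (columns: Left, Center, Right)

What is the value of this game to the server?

-69/26

Row minima: Wide → -9, Body → -9; maximin = -9.
Column maxima: Left → 2, Center → 8, Right → 6; minimax = 2.
-9 ≠ 2, so there is no saddle point; optimal play is mixed.
Center is strictly dominated by Right (it gives the server strictly more in every row), so the receiver never plays it.
On the remaining 2×2 (Wide, Body vs Left, Right):
Let the server play Wide with probability p. Expected payoff against Left: (-9)p + 2(1−p) = −11p + 2; against Right: 6p + (-9)(1−p) = 15p − 9.
Setting these equal: −11p + 2 = 15p − 9 ⇒ −26p = -11 ⇒ p = 11/26, and the value is (-11)·(11/26) + 2 = -69/26.
For the receiver: with q = P(Left), equating Wide's and Body's payoffs gives −15q + 6 = 11q − 9 ⇒ q = 15/26.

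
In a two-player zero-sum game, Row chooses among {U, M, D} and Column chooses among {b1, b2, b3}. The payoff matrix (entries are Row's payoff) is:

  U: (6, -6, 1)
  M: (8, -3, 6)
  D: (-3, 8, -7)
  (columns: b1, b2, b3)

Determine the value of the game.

Row minima: U → -6, M → -3, D → -7; maximin = -3.
Column maxima: b1 → 8, b2 → 8, b3 → 6; minimax = 6.
-3 ≠ 6, so there is no saddle point; optimal play is mixed.
U is strictly dominated by M, so Row never plays it.
b1 is strictly dominated by b3 (it gives Row strictly more in every row), so Column never plays it.
On the remaining 2×2 (M, D vs b2, b3):
Let Row play M with probability p. Expected payoff against b2: (-3)p + 8(1−p) = −11p + 8; against b3: 6p + (-7)(1−p) = 13p − 7.
Setting these equal: −11p + 8 = 13p − 7 ⇒ −24p = -15 ⇒ p = 5/8, and the value is (-11)·(5/8) + 8 = 9/8.
For Column: with q = P(b2), equating M's and D's payoffs gives −9q + 6 = 15q − 7 ⇒ q = 13/24.

9/8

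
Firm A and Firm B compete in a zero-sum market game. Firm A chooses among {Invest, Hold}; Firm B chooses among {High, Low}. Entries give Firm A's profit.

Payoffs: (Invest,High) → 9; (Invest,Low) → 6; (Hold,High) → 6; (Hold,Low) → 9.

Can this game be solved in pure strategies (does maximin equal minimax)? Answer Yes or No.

Row minima: Invest → 6, Hold → 6; maximin = 6.
Column maxima: High → 9, Low → 9; minimax = 9.
6 ≠ 9, so no pure-strategy equilibrium exists.

No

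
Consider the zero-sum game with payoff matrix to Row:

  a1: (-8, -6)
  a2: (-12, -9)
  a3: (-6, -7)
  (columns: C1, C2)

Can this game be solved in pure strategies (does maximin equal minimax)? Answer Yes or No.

No

Row minima: a1 → -8, a2 → -12, a3 → -7; maximin = -7.
Column maxima: C1 → -6, C2 → -6; minimax = -6.
-7 ≠ -6, so no pure-strategy equilibrium exists.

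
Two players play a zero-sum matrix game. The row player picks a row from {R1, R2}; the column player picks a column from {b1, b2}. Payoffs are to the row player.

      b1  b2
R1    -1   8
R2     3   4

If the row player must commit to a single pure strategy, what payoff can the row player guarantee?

Row minima: R1 → -1, R2 → 3.
The best of these is 3.

3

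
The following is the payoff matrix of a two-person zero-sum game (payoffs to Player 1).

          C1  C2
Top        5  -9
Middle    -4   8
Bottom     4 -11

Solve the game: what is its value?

2/13

Row minima: Top → -9, Middle → -4, Bottom → -11; maximin = -4.
Column maxima: C1 → 5, C2 → 8; minimax = 5.
-4 ≠ 5, so there is no saddle point; optimal play is mixed.
Bottom is strictly dominated by Top, so Player 1 never plays it.
On the remaining 2×2 (Top, Middle vs C1, C2):
Let Player 1 play Top with probability p. Expected payoff against C1: 5p + (-4)(1−p) = 9p − 4; against C2: (-9)p + 8(1−p) = −17p + 8.
Setting these equal: 9p − 4 = −17p + 8 ⇒ 26p = 12 ⇒ p = 6/13, and the value is (9)·(6/13) − 4 = 2/13.
For Player 2: with q = P(C1), equating Top's and Middle's payoffs gives 14q − 9 = −12q + 8 ⇒ q = 17/26.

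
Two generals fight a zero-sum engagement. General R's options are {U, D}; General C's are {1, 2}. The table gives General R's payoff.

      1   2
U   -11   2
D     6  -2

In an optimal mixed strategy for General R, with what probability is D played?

Row minima: U → -11, D → -2; maximin = -2.
Column maxima: 1 → 6, 2 → 2; minimax = 2.
-2 ≠ 2, so there is no saddle point; optimal play is mixed.
Let General R play U with probability p. Expected payoff against 1: (-11)p + 6(1−p) = −17p + 6; against 2: 2p + (-2)(1−p) = 4p − 2.
Setting these equal: −17p + 6 = 4p − 2 ⇒ −21p = -8 ⇒ p = 8/21, and the value is (-17)·(8/21) + 6 = -10/21.
For General C: with q = P(1), equating U's and D's payoffs gives −13q + 2 = 8q − 2 ⇒ q = 4/21.

13/21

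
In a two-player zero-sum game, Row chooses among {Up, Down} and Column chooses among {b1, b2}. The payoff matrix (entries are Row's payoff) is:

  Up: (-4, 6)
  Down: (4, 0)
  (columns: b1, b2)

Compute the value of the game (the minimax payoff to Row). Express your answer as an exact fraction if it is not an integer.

Row minima: Up → -4, Down → 0; maximin = 0.
Column maxima: b1 → 4, b2 → 6; minimax = 4.
0 ≠ 4, so there is no saddle point; optimal play is mixed.
Let Row play Up with probability p. Expected payoff against b1: (-4)p + 4(1−p) = −8p + 4; against b2: 6p + 0(1−p) = 6p.
Setting these equal: −8p + 4 = 6p ⇒ −14p = -4 ⇒ p = 2/7, and the value is (-8)·(2/7) + 4 = 12/7.
For Column: with q = P(b1), equating Up's and Down's payoffs gives −10q + 6 = 4q ⇒ q = 3/7.

12/7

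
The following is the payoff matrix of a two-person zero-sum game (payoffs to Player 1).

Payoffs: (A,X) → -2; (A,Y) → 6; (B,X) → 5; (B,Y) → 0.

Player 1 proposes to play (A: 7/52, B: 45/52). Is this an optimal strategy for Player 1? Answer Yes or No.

Against X this mix gives (7/52)·(-2) + (45/52)·5 = 211/52.
Against Y this mix gives (7/52)·6 + (45/52)·0 = 21/26.
Player 2 will play Y, holding Player 1 to 21/26. Shifting weight toward the row that does better against Y would raise this floor (the equalizing mix achieves 30/13 against both Y and X), so the proposed strategy is not optimal.

No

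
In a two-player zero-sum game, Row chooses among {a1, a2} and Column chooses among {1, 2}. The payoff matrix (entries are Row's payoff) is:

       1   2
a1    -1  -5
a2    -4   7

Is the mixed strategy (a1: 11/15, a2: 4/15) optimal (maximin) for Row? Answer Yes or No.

Yes

Against 1 this mix gives (11/15)·(-1) + (4/15)·(-4) = -9/5.
Against 2 this mix gives (11/15)·(-5) + (4/15)·7 = -9/5.
All of Column's active replies (1, 2) yield -9/5, and no column does worse for Row. The mix makes Column indifferent and guarantees -9/5, so it is optimal.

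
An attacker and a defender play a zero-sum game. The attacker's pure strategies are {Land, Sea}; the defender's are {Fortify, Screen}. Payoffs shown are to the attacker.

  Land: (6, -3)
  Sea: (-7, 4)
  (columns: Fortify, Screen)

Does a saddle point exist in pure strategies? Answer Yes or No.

No

Row minima: Land → -3, Sea → -7; maximin = -3.
Column maxima: Fortify → 6, Screen → 4; minimax = 4.
-3 ≠ 4, so no pure-strategy equilibrium exists.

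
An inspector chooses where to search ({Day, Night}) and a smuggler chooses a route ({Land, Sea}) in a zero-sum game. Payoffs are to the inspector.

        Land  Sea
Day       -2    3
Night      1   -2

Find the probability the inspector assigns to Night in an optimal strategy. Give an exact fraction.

Row minima: Day → -2, Night → -2; maximin = -2.
Column maxima: Land → 1, Sea → 3; minimax = 1.
-2 ≠ 1, so there is no saddle point; optimal play is mixed.
Let the inspector play Day with probability p. Expected payoff against Land: (-2)p + 1(1−p) = −3p + 1; against Sea: 3p + (-2)(1−p) = 5p − 2.
Setting these equal: −3p + 1 = 5p − 2 ⇒ −8p = -3 ⇒ p = 3/8, and the value is (-3)·(3/8) + 1 = -1/8.
For the smuggler: with q = P(Land), equating Day's and Night's payoffs gives −5q + 3 = 3q − 2 ⇒ q = 5/8.

5/8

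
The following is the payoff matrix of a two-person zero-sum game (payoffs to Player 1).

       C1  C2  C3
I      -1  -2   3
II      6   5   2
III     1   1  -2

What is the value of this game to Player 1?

19/8

Row minima: I → -2, II → 2, III → -2; maximin = 2.
Column maxima: C1 → 6, C2 → 5, C3 → 3; minimax = 3.
2 ≠ 3, so there is no saddle point; optimal play is mixed.
III is strictly dominated by II, so Player 1 never plays it.
With III eliminated, C1 is strictly dominated by C2 (it gives Player 1 strictly more in every remaining row), so Player 2 never plays it.
On the remaining 2×2 (I, II vs C2, C3):
Let Player 1 play I with probability p. Expected payoff against C2: (-2)p + 5(1−p) = −7p + 5; against C3: 3p + 2(1−p) = p + 2.
Setting these equal: −7p + 5 = p + 2 ⇒ −8p = -3 ⇒ p = 3/8, and the value is (-7)·(3/8) + 5 = 19/8.
For Player 2: with q = P(C2), equating I's and II's payoffs gives −5q + 3 = 3q + 2 ⇒ q = 1/8.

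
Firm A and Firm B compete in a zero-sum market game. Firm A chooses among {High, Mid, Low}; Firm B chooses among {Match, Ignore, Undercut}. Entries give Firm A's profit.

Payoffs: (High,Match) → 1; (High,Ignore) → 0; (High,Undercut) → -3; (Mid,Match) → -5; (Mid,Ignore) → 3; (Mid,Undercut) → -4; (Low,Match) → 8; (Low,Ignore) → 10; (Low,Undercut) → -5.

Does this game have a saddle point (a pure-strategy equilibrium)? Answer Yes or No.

Yes

Row minima: High → -3, Mid → -5, Low → -5; maximin = -3.
Column maxima: Match → 8, Ignore → 10, Undercut → -3; minimax = -3.
maximin = minimax = -3, so a saddle point exists.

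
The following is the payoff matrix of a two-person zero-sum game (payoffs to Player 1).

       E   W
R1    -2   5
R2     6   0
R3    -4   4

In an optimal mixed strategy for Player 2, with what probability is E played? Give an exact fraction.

Row minima: R1 → -2, R2 → 0, R3 → -4; maximin = 0.
Column maxima: E → 6, W → 5; minimax = 5.
0 ≠ 5, so there is no saddle point; optimal play is mixed.
R3 is strictly dominated by R1, so Player 1 never plays it.
On the remaining 2×2 (R1, R2 vs E, W):
Let Player 1 play R1 with probability p. Expected payoff against E: (-2)p + 6(1−p) = −8p + 6; against W: 5p + 0(1−p) = 5p.
Setting these equal: −8p + 6 = 5p ⇒ −13p = -6 ⇒ p = 6/13, and the value is (-8)·(6/13) + 6 = 30/13.
For Player 2: with q = P(E), equating R1's and R2's payoffs gives −7q + 5 = 6q ⇒ q = 5/13.

5/13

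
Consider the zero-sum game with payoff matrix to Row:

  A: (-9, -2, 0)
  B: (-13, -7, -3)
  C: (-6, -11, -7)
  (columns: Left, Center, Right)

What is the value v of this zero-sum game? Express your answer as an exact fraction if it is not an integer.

Row minima: A → -9, B → -13, C → -11; maximin = -9.
Column maxima: Left → -6, Center → -2, Right → 0; minimax = -6.
-9 ≠ -6, so there is no saddle point; optimal play is mixed.
B is strictly dominated by A, so Row never plays it.
Right is strictly dominated by Center (it gives Row strictly more in every row), so Column never plays it.
On the remaining 2×2 (A, C vs Left, Center):
Let Row play A with probability p. Expected payoff against Left: (-9)p + (-6)(1−p) = −3p − 6; against Center: (-2)p + (-11)(1−p) = 9p − 11.
Setting these equal: −3p − 6 = 9p − 11 ⇒ −12p = -5 ⇒ p = 5/12, and the value is (-3)·(5/12) − 6 = -29/4.
For Column: with q = P(Left), equating A's and C's payoffs gives −7q − 2 = 5q − 11 ⇒ q = 3/4.

-29/4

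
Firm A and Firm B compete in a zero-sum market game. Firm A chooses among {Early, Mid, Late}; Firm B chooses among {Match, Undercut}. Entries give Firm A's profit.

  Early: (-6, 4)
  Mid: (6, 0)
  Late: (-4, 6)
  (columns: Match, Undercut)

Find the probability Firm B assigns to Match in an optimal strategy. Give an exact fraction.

3/8

Row minima: Early → -6, Mid → 0, Late → -4; maximin = 0.
Column maxima: Match → 6, Undercut → 6; minimax = 6.
0 ≠ 6, so there is no saddle point; optimal play is mixed.
Early is strictly dominated by Late, so Firm A never plays it.
On the remaining 2×2 (Mid, Late vs Match, Undercut):
Let Firm A play Mid with probability p. Expected payoff against Match: 6p + (-4)(1−p) = 10p − 4; against Undercut: 0p + 6(1−p) = −6p + 6.
Setting these equal: 10p − 4 = −6p + 6 ⇒ 16p = 10 ⇒ p = 5/8, and the value is (10)·(5/8) − 4 = 9/4.
For Firm B: with q = P(Match), equating Mid's and Late's payoffs gives 6q = −10q + 6 ⇒ q = 3/8.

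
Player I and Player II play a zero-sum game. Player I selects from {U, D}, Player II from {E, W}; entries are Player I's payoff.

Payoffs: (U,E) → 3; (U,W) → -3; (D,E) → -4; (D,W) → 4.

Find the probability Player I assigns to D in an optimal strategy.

Row minima: U → -3, D → -4; maximin = -3.
Column maxima: E → 3, W → 4; minimax = 3.
-3 ≠ 3, so there is no saddle point; optimal play is mixed.
Let Player I play U with probability p. Expected payoff against E: 3p + (-4)(1−p) = 7p − 4; against W: (-3)p + 4(1−p) = −7p + 4.
Setting these equal: 7p − 4 = −7p + 4 ⇒ 14p = 8 ⇒ p = 4/7, and the value is (7)·(4/7) − 4 = 0.
For Player II: with q = P(E), equating U's and D's payoffs gives 6q − 3 = −8q + 4 ⇒ q = 1/2.

3/7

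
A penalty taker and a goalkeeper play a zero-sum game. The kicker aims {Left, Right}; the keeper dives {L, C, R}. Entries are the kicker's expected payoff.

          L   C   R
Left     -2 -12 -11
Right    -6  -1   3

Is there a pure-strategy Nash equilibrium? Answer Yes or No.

Row minima: Left → -12, Right → -6; maximin = -6.
Column maxima: L → -2, C → -1, R → 3; minimax = -2.
-6 ≠ -2, so no pure-strategy equilibrium exists.

No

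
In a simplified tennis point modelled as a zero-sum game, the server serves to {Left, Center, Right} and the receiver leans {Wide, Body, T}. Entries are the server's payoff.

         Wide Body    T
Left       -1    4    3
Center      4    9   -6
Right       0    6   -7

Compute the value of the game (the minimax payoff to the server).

Row minima: Left → -1, Center → -6, Right → -7; maximin = -1.
Column maxima: Wide → 4, Body → 9, T → 3; minimax = 3.
-1 ≠ 3, so there is no saddle point; optimal play is mixed.
Right is strictly dominated by Center, so the server never plays it.
Body is strictly dominated by Wide (it gives the server strictly more in every row), so the receiver never plays it.
On the remaining 2×2 (Left, Center vs Wide, T):
Let the server play Left with probability p. Expected payoff against Wide: (-1)p + 4(1−p) = −5p + 4; against T: 3p + (-6)(1−p) = 9p − 6.
Setting these equal: −5p + 4 = 9p − 6 ⇒ −14p = -10 ⇒ p = 5/7, and the value is (-5)·(5/7) + 4 = 3/7.
For the receiver: with q = P(Wide), equating Left's and Center's payoffs gives −4q + 3 = 10q − 6 ⇒ q = 9/14.

3/7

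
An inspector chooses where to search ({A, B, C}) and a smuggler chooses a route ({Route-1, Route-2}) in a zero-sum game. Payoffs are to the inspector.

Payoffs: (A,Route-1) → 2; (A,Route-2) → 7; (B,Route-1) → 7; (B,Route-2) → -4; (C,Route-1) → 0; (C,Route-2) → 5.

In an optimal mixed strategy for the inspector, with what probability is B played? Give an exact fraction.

Row minima: A → 2, B → -4, C → 0; maximin = 2.
Column maxima: Route-1 → 7, Route-2 → 7; minimax = 7.
2 ≠ 7, so there is no saddle point; optimal play is mixed.
C is strictly dominated by A, so the inspector never plays it.
On the remaining 2×2 (A, B vs Route-1, Route-2):
Let the inspector play A with probability p. Expected payoff against Route-1: 2p + 7(1−p) = −5p + 7; against Route-2: 7p + (-4)(1−p) = 11p − 4.
Setting these equal: −5p + 7 = 11p − 4 ⇒ −16p = -11 ⇒ p = 11/16, and the value is (-5)·(11/16) + 7 = 57/16.
For the smuggler: with q = P(Route-1), equating A's and B's payoffs gives −5q + 7 = 11q − 4 ⇒ q = 11/16.

5/16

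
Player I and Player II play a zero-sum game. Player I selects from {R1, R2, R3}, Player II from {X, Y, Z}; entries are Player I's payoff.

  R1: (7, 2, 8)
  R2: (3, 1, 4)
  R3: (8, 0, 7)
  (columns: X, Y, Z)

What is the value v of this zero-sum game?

Row minima: R1 → 2, R2 → 1, R3 → 0; maximin = 2.
Column maxima: X → 8, Y → 2, Z → 8; minimax = 2.
Since maximin = minimax = 2, there is a saddle point and the value is 2.

2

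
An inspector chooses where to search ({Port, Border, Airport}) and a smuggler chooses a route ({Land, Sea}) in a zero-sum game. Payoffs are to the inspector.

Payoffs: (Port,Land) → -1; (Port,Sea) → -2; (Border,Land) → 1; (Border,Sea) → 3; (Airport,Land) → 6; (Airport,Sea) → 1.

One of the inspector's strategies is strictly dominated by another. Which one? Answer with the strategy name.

Port

Border gives a strictly higher payoff than Port against every column: 1 > -1, 3 > -2.
So Port is strictly dominated and the inspector never plays it.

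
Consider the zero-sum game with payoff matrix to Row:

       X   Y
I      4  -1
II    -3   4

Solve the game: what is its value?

13/12

Row minima: I → -1, II → -3; maximin = -1.
Column maxima: X → 4, Y → 4; minimax = 4.
-1 ≠ 4, so there is no saddle point; optimal play is mixed.
Let Row play I with probability p. Expected payoff against X: 4p + (-3)(1−p) = 7p − 3; against Y: (-1)p + 4(1−p) = −5p + 4.
Setting these equal: 7p − 3 = −5p + 4 ⇒ 12p = 7 ⇒ p = 7/12, and the value is (7)·(7/12) − 3 = 13/12.
For Column: with q = P(X), equating I's and II's payoffs gives 5q − 1 = −7q + 4 ⇒ q = 5/12.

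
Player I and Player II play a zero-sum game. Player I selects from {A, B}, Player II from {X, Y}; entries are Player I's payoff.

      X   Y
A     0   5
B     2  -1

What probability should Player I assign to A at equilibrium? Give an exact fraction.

3/8

Row minima: A → 0, B → -1; maximin = 0.
Column maxima: X → 2, Y → 5; minimax = 2.
0 ≠ 2, so there is no saddle point; optimal play is mixed.
Let Player I play A with probability p. Expected payoff against X: 0p + 2(1−p) = −2p + 2; against Y: 5p + (-1)(1−p) = 6p − 1.
Setting these equal: −2p + 2 = 6p − 1 ⇒ −8p = -3 ⇒ p = 3/8, and the value is (-2)·(3/8) + 2 = 5/4.
For Player II: with q = P(X), equating A's and B's payoffs gives −5q + 5 = 3q − 1 ⇒ q = 3/4.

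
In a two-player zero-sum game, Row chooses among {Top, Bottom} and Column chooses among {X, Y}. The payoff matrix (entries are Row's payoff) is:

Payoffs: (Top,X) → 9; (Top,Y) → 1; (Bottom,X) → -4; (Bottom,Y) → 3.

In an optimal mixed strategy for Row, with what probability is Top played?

7/15

Row minima: Top → 1, Bottom → -4; maximin = 1.
Column maxima: X → 9, Y → 3; minimax = 3.
1 ≠ 3, so there is no saddle point; optimal play is mixed.
Let Row play Top with probability p. Expected payoff against X: 9p + (-4)(1−p) = 13p − 4; against Y: 1p + 3(1−p) = −2p + 3.
Setting these equal: 13p − 4 = −2p + 3 ⇒ 15p = 7 ⇒ p = 7/15, and the value is (13)·(7/15) − 4 = 31/15.
For Column: with q = P(X), equating Top's and Bottom's payoffs gives 8q + 1 = −7q + 3 ⇒ q = 2/15.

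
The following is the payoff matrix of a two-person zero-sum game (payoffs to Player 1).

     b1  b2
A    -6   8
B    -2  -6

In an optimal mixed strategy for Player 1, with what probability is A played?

2/9

Row minima: A → -6, B → -6; maximin = -6.
Column maxima: b1 → -2, b2 → 8; minimax = -2.
-6 ≠ -2, so there is no saddle point; optimal play is mixed.
Let Player 1 play A with probability p. Expected payoff against b1: (-6)p + (-2)(1−p) = −4p − 2; against b2: 8p + (-6)(1−p) = 14p − 6.
Setting these equal: −4p − 2 = 14p − 6 ⇒ −18p = -4 ⇒ p = 2/9, and the value is (-4)·(2/9) − 2 = -26/9.
For Player 2: with q = P(b1), equating A's and B's payoffs gives −14q + 8 = 4q − 6 ⇒ q = 7/9.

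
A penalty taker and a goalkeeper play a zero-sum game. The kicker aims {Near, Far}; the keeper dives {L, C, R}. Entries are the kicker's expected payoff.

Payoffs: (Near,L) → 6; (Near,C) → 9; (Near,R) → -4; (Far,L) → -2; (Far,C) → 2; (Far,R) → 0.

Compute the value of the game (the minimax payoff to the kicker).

-2/3

Row minima: Near → -4, Far → -2; maximin = -2.
Column maxima: L → 6, C → 9, R → 0; minimax = 0.
-2 ≠ 0, so there is no saddle point; optimal play is mixed.
C is strictly dominated by L (it gives the kicker strictly more in every row), so the keeper never plays it.
On the remaining 2×2 (Near, Far vs L, R):
Let the kicker play Near with probability p. Expected payoff against L: 6p + (-2)(1−p) = 8p − 2; against R: (-4)p + 0(1−p) = −4p.
Setting these equal: 8p − 2 = −4p ⇒ 12p = 2 ⇒ p = 1/6, and the value is (8)·(1/6) − 2 = -2/3.
For the keeper: with q = P(L), equating Near's and Far's payoffs gives 10q − 4 = −2q ⇒ q = 1/3.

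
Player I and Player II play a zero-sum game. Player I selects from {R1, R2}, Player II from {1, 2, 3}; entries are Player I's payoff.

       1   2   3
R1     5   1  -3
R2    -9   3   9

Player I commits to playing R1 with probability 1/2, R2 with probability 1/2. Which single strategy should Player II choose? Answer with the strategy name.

If Player II plays 1, Player I's expected payoff is (1/2)·5 + (1/2)·(-9) = -2.
If Player II plays 2, Player I's expected payoff is (1/2)·1 + (1/2)·3 = 2.
If Player II plays 3, Player I's expected payoff is (1/2)·(-3) + (1/2)·9 = 3.
Player II minimizes Player I's payoff; the smallest is -2, so the best response is 1.

1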